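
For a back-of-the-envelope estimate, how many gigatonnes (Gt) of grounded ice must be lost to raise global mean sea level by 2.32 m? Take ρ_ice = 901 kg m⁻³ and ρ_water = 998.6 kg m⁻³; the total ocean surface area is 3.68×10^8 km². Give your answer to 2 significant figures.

≈ 8.5×10^5 Gt

Required water volume = Δh × A = 2.32 m × 3.68×10^14 m² = 8.538×10^14 m³.
ρ_w = 998.6 kg m⁻³, so the mass of water = 8.538×10^14 m³ × 998.6 kg m⁻³ = 8.526×10^17 kg = 8.5×10^5 Gt (and the same mass of ice, by conservation).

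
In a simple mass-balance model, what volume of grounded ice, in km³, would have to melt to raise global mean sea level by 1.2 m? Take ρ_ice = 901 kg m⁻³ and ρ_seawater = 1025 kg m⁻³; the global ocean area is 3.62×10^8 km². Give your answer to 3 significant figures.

≈ 4.94×10^5 km³

Required water volume = Δh × A = 1.2 m × 3.62×10^14 m² = 4.344×10^14 m³ = 4.344×10^5 km³.
Ice volume = water volume × ρ_w/ρ_ice = 4.344×10^5 × 1025/901 = 4.94×10^5 km³.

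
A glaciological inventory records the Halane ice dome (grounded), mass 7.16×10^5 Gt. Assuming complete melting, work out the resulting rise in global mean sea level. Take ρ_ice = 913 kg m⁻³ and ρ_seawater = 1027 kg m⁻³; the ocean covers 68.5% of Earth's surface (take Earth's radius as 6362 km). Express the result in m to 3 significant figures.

Halane: 7.16×10^5 Gt = 7.160×10^17 kg; dividing by ρ_w = 1027 kg m⁻³ gives 6.972×10^14 m³ of water.
Spread over 3.48×10^14 m² of ocean, Δh = 6.972×10^14 / 3.48×10^14 = 2.00 m.

≈ 2.00 m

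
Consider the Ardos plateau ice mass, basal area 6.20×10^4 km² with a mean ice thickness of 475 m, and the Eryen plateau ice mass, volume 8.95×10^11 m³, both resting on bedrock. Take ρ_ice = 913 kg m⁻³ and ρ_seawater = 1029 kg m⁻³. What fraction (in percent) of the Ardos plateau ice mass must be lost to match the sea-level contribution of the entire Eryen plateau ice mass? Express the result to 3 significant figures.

≈ 3.04 %

Equal sea-level rise means equal mass of meltwater, i.e. equal mass of ice lost.
Ice mass of Eryen: 8.171×10^14 kg; ice mass of Ardos: 2.689×10^16 kg.
Fraction required = 8.171×10^14 / 2.689×10^16 = 0.0304 → 3.04 %.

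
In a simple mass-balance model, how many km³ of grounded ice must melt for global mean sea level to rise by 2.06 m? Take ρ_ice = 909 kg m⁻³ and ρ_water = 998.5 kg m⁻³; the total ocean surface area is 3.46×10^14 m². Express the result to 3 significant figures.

Required water volume = Δh × A = 2.06 m × 3.46×10^14 m² = 7.128×10^14 m³ = 7.128×10^5 km³.
Ice volume = water volume × ρ_w/ρ_ice = 7.128×10^5 × 998.5/909 = 7.83×10^5 km³.

≈ 7.83×10^5 km³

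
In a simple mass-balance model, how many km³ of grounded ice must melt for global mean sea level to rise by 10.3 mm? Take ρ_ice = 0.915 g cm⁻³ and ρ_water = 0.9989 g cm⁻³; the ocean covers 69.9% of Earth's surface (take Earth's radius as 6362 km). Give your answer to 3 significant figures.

Required water volume = Δh × A = 0.0103 m × 3.56×10^14 m² = 3.662×10^12 m³ = 3662 km³.
Ice volume = water volume × ρ_w/ρ_ice = 3662 × 998.9/915 = 4000 km³.

≈ 4000 km³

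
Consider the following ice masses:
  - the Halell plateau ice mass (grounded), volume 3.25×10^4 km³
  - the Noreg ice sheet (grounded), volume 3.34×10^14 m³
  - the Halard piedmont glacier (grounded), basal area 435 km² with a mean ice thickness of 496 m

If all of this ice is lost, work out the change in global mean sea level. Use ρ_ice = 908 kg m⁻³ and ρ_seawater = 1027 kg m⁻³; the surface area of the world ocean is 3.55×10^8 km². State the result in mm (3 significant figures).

Halell: 3.25×10^4 km³ × (908/1027) = 2.873×10^4 km³ of water.
Noreg: 3.34×10^14 m³ × (908/1027) = 2.953×10^14 m³ of water.
Halard: ice volume = 435 km² × 496 m = 215.8 km³; 215.8 × (908/1027) = 190.8 km³ of water.
Total added water ≈ 3.242×10^14 m³ over 3.55×10^14 m² → Δh = 0.913 m = 913 mm.

≈ 913 mm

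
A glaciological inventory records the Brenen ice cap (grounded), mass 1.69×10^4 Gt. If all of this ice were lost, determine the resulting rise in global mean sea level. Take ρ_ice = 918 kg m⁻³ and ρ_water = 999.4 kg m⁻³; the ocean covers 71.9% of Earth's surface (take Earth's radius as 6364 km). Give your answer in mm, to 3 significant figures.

Brenen: 1.69×10^4 Gt = 1.690×10^16 kg; dividing by ρ_w = 999.4 kg m⁻³ gives 1.691×10^13 m³ of water.
Spread over 3.66×10^14 m² of ocean, Δh = 1.691×10^13 / 3.66×10^14 = 0.0462 m = 46.2 mm.

≈ 46.2 mm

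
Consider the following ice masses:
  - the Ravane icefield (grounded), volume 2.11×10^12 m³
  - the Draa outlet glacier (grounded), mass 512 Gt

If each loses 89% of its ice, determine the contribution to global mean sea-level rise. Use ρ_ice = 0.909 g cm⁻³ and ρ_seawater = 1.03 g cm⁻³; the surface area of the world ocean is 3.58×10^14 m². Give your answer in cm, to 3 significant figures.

≈ 0.587 cm

Ravane: 0.89 × 2.11×10^12 m³ × (909/1030) = 1.657×10^12 m³ of water.
Draa: 0.89 × 512 Gt = 4.557×10^14 kg; dividing by ρ_w = 1.03 g cm⁻³ = 1030 kg m⁻³ gives 4.424×10^11 m³ of water.
Total added water ≈ 2.100×10^12 m³ over 3.58×10^14 m² → Δh = 5.87×10^-3 m = 0.587 cm.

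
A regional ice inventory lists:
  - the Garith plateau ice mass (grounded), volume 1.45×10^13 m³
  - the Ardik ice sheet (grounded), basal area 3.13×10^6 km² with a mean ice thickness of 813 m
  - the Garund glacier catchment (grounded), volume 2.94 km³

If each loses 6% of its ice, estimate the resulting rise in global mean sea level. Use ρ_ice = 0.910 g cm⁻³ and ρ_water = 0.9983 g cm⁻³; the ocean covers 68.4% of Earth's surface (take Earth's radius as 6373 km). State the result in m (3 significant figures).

Garith: 0.06 × 1.45×10^13 m³ × (910/998.3) = 7.930×10^11 m³ of water.
Ardik: ice volume = 3.13×10^6 km² × 813 m = 2.545×10^6 km³; 0.06 × 2.545×10^6 × (910/998.3) = 1.392×10^5 km³ of water.
Garund: 0.06 × 2.94 km³ × (910/998.3) = 0.1608 km³ of water.
Total added water ≈ 1.400×10^14 m³ over 3.49×10^14 m² → Δh = 0.401 m.

≈ 0.401 m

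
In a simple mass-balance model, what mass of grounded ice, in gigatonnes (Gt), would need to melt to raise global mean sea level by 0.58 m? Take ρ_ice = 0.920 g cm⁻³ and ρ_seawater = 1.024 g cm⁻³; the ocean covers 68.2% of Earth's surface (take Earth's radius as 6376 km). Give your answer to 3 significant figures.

≈ 2.07×10^5 Gt

Required water volume = Δh × A = 0.58 m × 3.48×10^14 m² = 2.021×10^14 m³.
ρ_w = 1.024 g cm⁻³ = 1024 kg m⁻³, so the mass of water = 2.021×10^14 m³ × 1024 kg m⁻³ = 2.069×10^17 kg = 2.07×10^5 Gt (and the same mass of ice, by conservation).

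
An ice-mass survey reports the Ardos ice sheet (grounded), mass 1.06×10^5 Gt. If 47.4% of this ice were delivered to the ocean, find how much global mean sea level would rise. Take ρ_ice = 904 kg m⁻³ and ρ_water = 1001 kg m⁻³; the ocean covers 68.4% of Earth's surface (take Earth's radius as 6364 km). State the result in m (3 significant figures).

≈ 0.144 m

Ardos: 0.474 × 1.06×10^5 Gt = 5.024×10^16 kg; dividing by ρ_w = 1001 kg m⁻³ gives 5.019×10^13 m³ of water.
Spread over 3.48×10^14 m² of ocean, Δh = 5.019×10^13 / 3.48×10^14 = 0.144 m.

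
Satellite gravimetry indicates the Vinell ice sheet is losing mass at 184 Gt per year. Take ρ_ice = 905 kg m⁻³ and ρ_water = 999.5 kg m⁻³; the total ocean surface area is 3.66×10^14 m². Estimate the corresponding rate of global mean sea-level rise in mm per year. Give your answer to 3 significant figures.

≈ 0.503 mm/yr

ρ_w = 999.5 kg m⁻³. Annual water volume added = 184 Gt / ρ_w = 1.840×10^14 kg / 999.5 kg m⁻³ = 1.841×10^11 m³.
Δh per year = 1.841×10^11 / 3.66×10^14 = 5.03×10^-4 m = 0.503 mm.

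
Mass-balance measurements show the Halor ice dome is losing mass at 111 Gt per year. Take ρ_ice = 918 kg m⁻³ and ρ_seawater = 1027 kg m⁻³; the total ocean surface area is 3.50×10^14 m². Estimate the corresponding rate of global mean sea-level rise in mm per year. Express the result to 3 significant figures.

ρ_w = 1027 kg m⁻³. Annual water volume added = 111 Gt / ρ_w = 1.110×10^14 kg / 1027 kg m⁻³ = 1.081×10^11 m³.
Δh per year = 1.081×10^11 / 3.50×10^14 = 3.09×10^-4 m = 0.309 mm.

≈ 0.309 mm/yr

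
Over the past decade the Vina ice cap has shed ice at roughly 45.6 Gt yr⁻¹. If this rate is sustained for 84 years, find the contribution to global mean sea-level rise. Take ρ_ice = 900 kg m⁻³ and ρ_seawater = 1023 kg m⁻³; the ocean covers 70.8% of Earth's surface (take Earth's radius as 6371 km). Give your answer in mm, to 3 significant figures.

≈ 10.4 mm

Total mass lost = 45.6 Gt/yr × 84 yr = 3830 Gt = 3.830×10^15 kg.
ρ_w = 1023 kg m⁻³, so water volume = 3.830×10^15 / 1023 = 3.744×10^12 m³.
Δh = 3.744×10^12 / 3.61×10^14 = 0.0104 m = 10.4 mm.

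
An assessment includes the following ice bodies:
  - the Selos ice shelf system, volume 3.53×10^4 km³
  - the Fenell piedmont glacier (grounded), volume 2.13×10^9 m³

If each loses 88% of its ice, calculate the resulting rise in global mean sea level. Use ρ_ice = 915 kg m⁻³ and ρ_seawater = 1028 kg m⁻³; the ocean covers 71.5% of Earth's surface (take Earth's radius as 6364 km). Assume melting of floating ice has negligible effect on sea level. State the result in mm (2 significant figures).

≈ 4.6×10^-3 mm

The Selos ice shelf system is floating and already displaces its own weight of water, so its melt adds essentially nothing to sea level.
Fenell: 0.88 × 2.13×10^9 m³ × (915/1028) = 1.668×10^9 m³ of water.
Total added water ≈ 1.668×10^9 m³ over 3.64×10^14 m² → Δh = 4.58×10^-6 m = 4.6×10^-3 mm.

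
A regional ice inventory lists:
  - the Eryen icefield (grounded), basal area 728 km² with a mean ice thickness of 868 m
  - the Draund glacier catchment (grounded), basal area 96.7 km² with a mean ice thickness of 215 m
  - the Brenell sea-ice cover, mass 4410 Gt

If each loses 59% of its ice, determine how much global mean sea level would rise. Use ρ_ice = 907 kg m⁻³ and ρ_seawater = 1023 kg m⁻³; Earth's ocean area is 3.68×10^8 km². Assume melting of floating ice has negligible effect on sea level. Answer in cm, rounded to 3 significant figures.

≈ 0.0928 cm

Eryen: ice volume = 728 km² × 868 m = 631.9 km³; 0.59 × 631.9 × (907/1023) = 330.5 km³ of water.
Draund: ice volume = 96.7 km² × 215 m = 20.79 km³; 0.59 × 20.79 × (907/1023) = 10.88 km³ of water.
The Brenell sea-ice cover is floating and already displaces its own weight of water, so its melt adds essentially nothing to sea level.
Total added water ≈ 3.414×10^11 m³ over 3.68×10^14 m² → Δh = 9.28×10^-4 m = 0.0928 cm.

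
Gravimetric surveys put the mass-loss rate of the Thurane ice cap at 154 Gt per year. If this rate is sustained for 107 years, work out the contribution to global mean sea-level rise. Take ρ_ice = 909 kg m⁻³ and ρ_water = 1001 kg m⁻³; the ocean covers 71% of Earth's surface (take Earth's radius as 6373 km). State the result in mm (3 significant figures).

≈ 45.4 mm

Total mass lost = 154 Gt/yr × 107 yr = 1.648×10^4 Gt = 1.648×10^16 kg.
ρ_w = 1001 kg m⁻³, so water volume = 1.648×10^16 / 1001 = 1.646×10^13 m³.
Δh = 1.646×10^13 / 3.62×10^14 = 0.0454 m = 45.4 mm.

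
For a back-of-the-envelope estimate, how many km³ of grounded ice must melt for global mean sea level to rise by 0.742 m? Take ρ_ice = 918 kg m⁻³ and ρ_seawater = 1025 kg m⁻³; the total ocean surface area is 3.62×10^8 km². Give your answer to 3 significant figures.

Required water volume = Δh × A = 0.742 m × 3.62×10^14 m² = 2.686×10^14 m³ = 2.686×10^5 km³.
Ice volume = water volume × ρ_w/ρ_ice = 2.686×10^5 × 1025/918 = 3.00×10^5 km³.

≈ 3.00×10^5 km³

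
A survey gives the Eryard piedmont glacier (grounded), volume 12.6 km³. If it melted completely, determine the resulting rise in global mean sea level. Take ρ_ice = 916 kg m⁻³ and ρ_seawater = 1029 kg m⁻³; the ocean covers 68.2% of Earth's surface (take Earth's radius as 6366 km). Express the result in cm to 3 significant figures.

≈ 3.23×10^-3 cm

Eryard: 12.6 km³ × (916/1029) = 11.22 km³ of water.
Spread over 3.47×10^14 m² of ocean, Δh = 1.122×10^10 / 3.47×10^14 = 3.23×10^-5 m = 3.23×10^-3 cm.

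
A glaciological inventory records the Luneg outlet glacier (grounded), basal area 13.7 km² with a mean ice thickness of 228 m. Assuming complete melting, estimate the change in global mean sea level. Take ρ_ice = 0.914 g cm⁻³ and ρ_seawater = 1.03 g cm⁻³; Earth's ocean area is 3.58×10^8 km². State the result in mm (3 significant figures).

Luneg: ice volume = 13.7 km² × 228 m = 3.124 km³; 3.124 × (914/1030) = 2.772 km³ of water.
Spread over 3.58×10^14 m² of ocean, Δh = 2.772×10^9 / 3.58×10^14 = 7.74×10^-6 m = 7.74×10^-3 mm.

≈ 7.74×10^-3 mm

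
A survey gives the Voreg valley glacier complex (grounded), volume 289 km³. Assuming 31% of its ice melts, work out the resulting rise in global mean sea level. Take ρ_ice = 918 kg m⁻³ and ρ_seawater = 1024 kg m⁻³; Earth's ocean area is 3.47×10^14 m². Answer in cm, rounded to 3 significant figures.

≈ 0.0231 cm

Voreg: 0.31 × 289 km³ × (918/1024) = 80.32 km³ of water.
Spread over 3.47×10^14 m² of ocean, Δh = 8.032×10^10 / 3.47×10^14 = 2.31×10^-4 m = 0.0231 cm.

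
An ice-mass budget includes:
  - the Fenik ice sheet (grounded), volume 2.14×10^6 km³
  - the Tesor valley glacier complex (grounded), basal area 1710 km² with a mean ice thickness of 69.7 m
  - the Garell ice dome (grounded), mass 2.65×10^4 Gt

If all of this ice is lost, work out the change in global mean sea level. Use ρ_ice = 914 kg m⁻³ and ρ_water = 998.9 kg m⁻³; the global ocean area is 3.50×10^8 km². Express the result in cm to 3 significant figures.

≈ 567 cm

Fenik: 2.14×10^6 km³ × (914/998.9) = 1.958×10^6 km³ of water.
Tesor: ice volume = 1710 km² × 69.7 m = 119.2 km³; 119.2 × (914/998.9) = 109.1 km³ of water.
Garell: 2.65×10^4 Gt = 2.650×10^16 kg; dividing by ρ_w = 998.9 kg m⁻³ gives 2.653×10^13 m³ of water.
Total added water ≈ 1.985×10^15 m³ over 3.50×10^14 m² → Δh = 5.67 m = 567 cm.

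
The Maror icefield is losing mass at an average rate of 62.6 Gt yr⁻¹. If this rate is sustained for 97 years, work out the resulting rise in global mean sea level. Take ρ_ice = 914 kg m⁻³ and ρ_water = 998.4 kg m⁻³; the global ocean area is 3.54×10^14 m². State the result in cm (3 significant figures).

≈ 1.72 cm

Total mass lost = 62.6 Gt/yr × 97 yr = 6072 Gt = 6.072×10^15 kg.
ρ_w = 998.4 kg m⁻³, so water volume = 6.072×10^15 / 998.4 = 6.082×10^12 m³.
Δh = 6.082×10^12 / 3.54×10^14 = 0.0172 m = 1.72 cm.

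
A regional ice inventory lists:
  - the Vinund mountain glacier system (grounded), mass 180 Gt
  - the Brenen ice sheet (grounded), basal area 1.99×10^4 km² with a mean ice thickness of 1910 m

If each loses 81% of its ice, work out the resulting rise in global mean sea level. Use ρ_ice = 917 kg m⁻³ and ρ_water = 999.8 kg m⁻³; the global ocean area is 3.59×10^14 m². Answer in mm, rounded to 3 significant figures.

Vinund: 0.81 × 180 Gt = 1.458×10^14 kg; dividing by ρ_w = 999.8 kg m⁻³ gives 1.458×10^11 m³ of water.
Brenen: ice volume = 1.99×10^4 km² × 1910 m = 3.801×10^4 km³; 0.81 × 3.801×10^4 × (917/999.8) = 2.824×10^4 km³ of water.
Total added water ≈ 2.838×10^13 m³ over 3.59×10^14 m² → Δh = 0.0791 m = 79.1 mm.

≈ 79.1 mm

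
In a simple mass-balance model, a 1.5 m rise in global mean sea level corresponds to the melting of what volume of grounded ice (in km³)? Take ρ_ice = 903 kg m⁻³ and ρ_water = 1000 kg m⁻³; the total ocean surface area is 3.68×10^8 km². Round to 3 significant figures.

Required water volume = Δh × A = 1.5 m × 3.68×10^14 m² = 5.520×10^14 m³ = 5.520×10^5 km³.
Ice volume = water volume × ρ_w/ρ_ice = 5.520×10^5 × 1000/903 = 6.11×10^5 km³.

≈ 6.11×10^5 km³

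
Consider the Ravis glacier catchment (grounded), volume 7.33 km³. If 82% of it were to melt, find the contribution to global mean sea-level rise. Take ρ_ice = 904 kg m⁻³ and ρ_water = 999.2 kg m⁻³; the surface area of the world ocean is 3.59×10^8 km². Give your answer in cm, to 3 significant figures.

≈ 1.51×10^-3 cm

Ravis: 0.82 × 7.33 km³ × (904/999.2) = 5.438 km³ of water.
Spread over 3.59×10^14 m² of ocean, Δh = 5.438×10^9 / 3.59×10^14 = 1.51×10^-5 m = 1.51×10^-3 cm.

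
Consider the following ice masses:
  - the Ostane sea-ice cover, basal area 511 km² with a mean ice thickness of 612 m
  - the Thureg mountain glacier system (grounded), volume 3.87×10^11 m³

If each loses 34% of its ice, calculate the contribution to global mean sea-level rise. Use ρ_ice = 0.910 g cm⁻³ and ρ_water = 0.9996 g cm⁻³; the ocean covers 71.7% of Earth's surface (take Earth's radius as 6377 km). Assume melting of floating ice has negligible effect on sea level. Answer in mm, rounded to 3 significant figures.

The Ostane sea-ice cover is floating and already displaces its own weight of water, so its melt adds essentially nothing to sea level.
Thureg: 0.34 × 3.87×10^11 m³ × (910/999.6) = 1.198×10^11 m³ of water.
Total added water ≈ 1.198×10^11 m³ over 3.66×10^14 m² → Δh = 3.27×10^-4 m = 0.327 mm.

≈ 0.327 mm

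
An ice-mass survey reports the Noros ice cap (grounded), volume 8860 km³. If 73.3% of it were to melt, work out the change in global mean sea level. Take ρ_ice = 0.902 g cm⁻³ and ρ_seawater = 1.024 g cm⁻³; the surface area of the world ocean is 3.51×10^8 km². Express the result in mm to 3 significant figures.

Noros: 0.733 × 8860 km³ × (902/1024) = 5721 km³ of water.
Spread over 3.51×10^14 m² of ocean, Δh = 5.721×10^12 / 3.51×10^14 = 0.0163 m = 16.3 mm.

≈ 16.3 mm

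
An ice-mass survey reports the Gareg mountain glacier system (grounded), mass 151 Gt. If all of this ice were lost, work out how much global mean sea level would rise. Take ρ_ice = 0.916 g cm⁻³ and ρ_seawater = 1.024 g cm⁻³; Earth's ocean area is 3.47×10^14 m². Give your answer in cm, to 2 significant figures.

≈ 0.042 cm

Gareg: 151 Gt = 1.510×10^14 kg; dividing by ρ_w = 1.024 g cm⁻³ = 1024 kg m⁻³ gives 1.475×10^11 m³ of water.
Spread over 3.47×10^14 m² of ocean, Δh = 1.475×10^11 / 3.47×10^14 = 4.25×10^-4 m = 0.042 cm.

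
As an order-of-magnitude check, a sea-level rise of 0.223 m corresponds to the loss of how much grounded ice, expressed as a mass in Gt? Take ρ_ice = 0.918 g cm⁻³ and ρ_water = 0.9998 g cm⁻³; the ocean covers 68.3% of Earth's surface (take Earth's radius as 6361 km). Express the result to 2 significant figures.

Required water volume = Δh × A = 0.223 m × 3.47×10^14 m² = 7.744×10^13 m³.
ρ_w = 0.9998 g cm⁻³ = 999.8 kg m⁻³, so the mass of water = 7.744×10^13 m³ × 999.8 kg m⁻³ = 7.743×10^16 kg = 7.7×10^4 Gt (and the same mass of ice, by conservation).

≈ 7.7×10^4 Gt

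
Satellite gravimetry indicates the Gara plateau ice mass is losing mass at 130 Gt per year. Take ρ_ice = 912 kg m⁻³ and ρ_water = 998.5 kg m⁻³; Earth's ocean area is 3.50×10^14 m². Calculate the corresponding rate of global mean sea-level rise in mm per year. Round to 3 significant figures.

≈ 0.372 mm/yr

ρ_w = 998.5 kg m⁻³. Annual water volume added = 130 Gt / ρ_w = 1.300×10^14 kg / 998.5 kg m⁻³ = 1.302×10^11 m³.
Δh per year = 1.302×10^11 / 3.50×10^14 = 3.72×10^-4 m = 0.372 mm.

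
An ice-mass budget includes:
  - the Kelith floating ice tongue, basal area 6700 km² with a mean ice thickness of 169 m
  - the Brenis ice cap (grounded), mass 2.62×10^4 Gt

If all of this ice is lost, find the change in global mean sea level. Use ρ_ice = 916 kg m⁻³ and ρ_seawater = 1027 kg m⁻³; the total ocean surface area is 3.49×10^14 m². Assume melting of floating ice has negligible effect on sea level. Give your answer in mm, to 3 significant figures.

The Kelith floating ice tongue is floating and already displaces its own weight of water, so its melt adds essentially nothing to sea level.
Brenis: 2.62×10^4 Gt = 2.620×10^16 kg; dividing by ρ_w = 1027 kg m⁻³ gives 2.551×10^13 m³ of water.
Total added water ≈ 2.551×10^13 m³ over 3.49×10^14 m² → Δh = 0.0731 m = 73.1 mm.

≈ 73.1 mm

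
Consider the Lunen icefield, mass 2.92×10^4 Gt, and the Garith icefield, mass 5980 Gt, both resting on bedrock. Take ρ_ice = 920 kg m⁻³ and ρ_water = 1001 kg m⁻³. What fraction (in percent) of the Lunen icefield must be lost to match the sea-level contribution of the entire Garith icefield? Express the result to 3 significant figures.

Equal sea-level rise means equal mass of meltwater, i.e. equal mass of ice lost.
Ice mass of Garith: 5.980×10^15 kg; ice mass of Lunen: 2.920×10^16 kg.
Fraction required = 5.980×10^15 / 2.920×10^16 = 0.205 → 20.5 %.

≈ 20.5 %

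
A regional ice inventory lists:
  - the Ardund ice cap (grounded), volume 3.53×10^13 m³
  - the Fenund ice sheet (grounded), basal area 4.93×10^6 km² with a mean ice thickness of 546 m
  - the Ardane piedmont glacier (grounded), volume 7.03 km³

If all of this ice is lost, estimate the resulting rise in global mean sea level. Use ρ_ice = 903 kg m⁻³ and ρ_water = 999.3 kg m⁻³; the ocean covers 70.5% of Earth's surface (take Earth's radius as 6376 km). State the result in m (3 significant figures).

≈ 6.84 m

Ardund: 3.53×10^13 m³ × (903/999.3) = 3.190×10^13 m³ of water.
Fenund: ice volume = 4.93×10^6 km² × 546 m = 2.692×10^6 km³; 2.692×10^6 × (903/999.3) = 2.432×10^6 km³ of water.
Ardane: 7.03 km³ × (903/999.3) = 6.353 km³ of water.
Total added water ≈ 2.464×10^15 m³ over 3.60×10^14 m² → Δh = 6.84 m.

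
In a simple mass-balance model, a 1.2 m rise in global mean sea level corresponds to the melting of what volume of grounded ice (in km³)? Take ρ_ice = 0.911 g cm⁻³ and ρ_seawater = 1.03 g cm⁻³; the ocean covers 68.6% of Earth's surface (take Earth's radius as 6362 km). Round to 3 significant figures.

Required water volume = Δh × A = 1.2 m × 3.49×10^14 m² = 4.187×10^14 m³ = 4.187×10^5 km³.
Ice volume = water volume × ρ_w/ρ_ice = 4.187×10^5 × 1030/911 = 4.73×10^5 km³.

≈ 4.73×10^5 km³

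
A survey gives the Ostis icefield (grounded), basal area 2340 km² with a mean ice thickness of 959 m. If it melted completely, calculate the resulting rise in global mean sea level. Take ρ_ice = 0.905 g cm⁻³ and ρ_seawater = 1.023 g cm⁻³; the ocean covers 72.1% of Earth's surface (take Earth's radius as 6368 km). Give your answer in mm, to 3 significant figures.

≈ 5.40 mm

Ostis: ice volume = 2340 km² × 959 m = 2244 km³; 2244 × (905/1023) = 1985 km³ of water.
Spread over 3.67×10^14 m² of ocean, Δh = 1.985×10^12 / 3.67×10^14 = 5.40×10^-3 m = 5.40 mm.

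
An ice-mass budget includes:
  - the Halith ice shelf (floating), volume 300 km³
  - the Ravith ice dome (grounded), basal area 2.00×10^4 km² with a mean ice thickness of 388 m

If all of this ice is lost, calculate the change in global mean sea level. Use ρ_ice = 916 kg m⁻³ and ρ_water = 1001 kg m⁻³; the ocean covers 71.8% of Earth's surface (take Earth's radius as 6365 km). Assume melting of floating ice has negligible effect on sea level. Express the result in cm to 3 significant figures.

≈ 1.94 cm

The Halith ice shelf is floating and already displaces its own weight of water, so its melt adds essentially nothing to sea level.
Ravith: ice volume = 2.00×10^4 km² × 388 m = 7760 km³; 7760 × (916/1001) = 7101 km³ of water.
Total added water ≈ 7.101×10^12 m³ over 3.66×10^14 m² → Δh = 0.0194 m = 1.94 cm.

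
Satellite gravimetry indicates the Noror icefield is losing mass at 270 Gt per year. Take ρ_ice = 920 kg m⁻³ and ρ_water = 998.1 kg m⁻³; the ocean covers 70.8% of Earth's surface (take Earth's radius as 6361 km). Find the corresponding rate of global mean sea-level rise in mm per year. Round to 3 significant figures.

≈ 0.751 mm/yr

ρ_w = 998.1 kg m⁻³. Annual water volume added = 270 Gt / ρ_w = 2.700×10^14 kg / 998.1 kg m⁻³ = 2.705×10^11 m³.
Δh per year = 2.705×10^11 / 3.60×10^14 = 7.51×10^-4 m = 0.751 mm.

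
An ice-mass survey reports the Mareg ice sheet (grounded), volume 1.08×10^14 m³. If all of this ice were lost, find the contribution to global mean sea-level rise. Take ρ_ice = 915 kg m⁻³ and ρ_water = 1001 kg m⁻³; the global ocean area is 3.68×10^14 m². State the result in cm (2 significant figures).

Mareg: 1.08×10^14 m³ × (915/1001) = 9.872×10^13 m³ of water.
Spread over 3.68×10^14 m² of ocean, Δh = 9.872×10^13 / 3.68×10^14 = 0.268 m = 27 cm.

≈ 27 cm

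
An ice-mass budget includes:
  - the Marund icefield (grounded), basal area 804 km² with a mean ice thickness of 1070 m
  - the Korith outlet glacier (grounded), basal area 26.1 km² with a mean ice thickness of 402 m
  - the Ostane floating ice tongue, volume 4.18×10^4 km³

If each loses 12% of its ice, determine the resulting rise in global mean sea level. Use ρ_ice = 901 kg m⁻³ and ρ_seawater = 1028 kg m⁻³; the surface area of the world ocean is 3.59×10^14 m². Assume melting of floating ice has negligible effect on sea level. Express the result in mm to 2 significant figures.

Marund: ice volume = 804 km² × 1070 m = 860.3 km³; 0.12 × 860.3 × (901/1028) = 90.48 km³ of water.
Korith: ice volume = 26.1 km² × 402 m = 10.49 km³; 0.12 × 10.49 × (901/1028) = 1.104 km³ of water.
The Ostane floating ice tongue is floating and already displaces its own weight of water, so its melt adds essentially nothing to sea level.
Total added water ≈ 9.158×10^10 m³ over 3.59×10^14 m² → Δh = 2.55×10^-4 m = 0.26 mm.

≈ 0.26 mm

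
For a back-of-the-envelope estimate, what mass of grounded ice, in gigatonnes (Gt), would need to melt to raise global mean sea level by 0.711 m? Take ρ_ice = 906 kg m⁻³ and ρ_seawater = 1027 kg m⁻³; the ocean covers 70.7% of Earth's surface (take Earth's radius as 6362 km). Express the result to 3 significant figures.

Required water volume = Δh × A = 0.711 m × 3.60×10^14 m² = 2.557×10^14 m³.
ρ_w = 1027 kg m⁻³, so the mass of water = 2.557×10^14 m³ × 1027 kg m⁻³ = 2.626×10^17 kg = 2.63×10^5 Gt (and the same mass of ice, by conservation).

≈ 2.63×10^5 Gt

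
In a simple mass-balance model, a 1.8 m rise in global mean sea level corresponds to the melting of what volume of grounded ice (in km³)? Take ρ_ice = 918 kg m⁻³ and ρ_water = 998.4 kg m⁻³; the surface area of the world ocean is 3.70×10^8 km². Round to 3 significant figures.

≈ 7.24×10^5 km³

Required water volume = Δh × A = 1.8 m × 3.70×10^14 m² = 6.660×10^14 m³ = 6.660×10^5 km³.
Ice volume = water volume × ρ_w/ρ_ice = 6.660×10^5 × 998.4/918 = 7.24×10^5 km³.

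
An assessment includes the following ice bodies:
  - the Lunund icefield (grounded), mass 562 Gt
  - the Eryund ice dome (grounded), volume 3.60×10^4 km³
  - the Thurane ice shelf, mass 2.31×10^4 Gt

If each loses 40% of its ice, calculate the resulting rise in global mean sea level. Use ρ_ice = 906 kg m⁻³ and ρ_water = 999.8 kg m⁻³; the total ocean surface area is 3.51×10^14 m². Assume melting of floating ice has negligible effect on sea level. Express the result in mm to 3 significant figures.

≈ 37.8 mm

Lunund: 0.4 × 562 Gt = 2.248×10^14 kg; dividing by ρ_w = 999.8 kg m⁻³ gives 2.248×10^11 m³ of water.
Eryund: 0.4 × 3.60×10^4 km³ × (906/999.8) = 1.305×10^4 km³ of water.
The Thurane ice shelf is floating and already displaces its own weight of water, so its melt adds essentially nothing to sea level.
Total added water ≈ 1.327×10^13 m³ over 3.51×10^14 m² → Δh = 0.0378 m = 37.8 mm.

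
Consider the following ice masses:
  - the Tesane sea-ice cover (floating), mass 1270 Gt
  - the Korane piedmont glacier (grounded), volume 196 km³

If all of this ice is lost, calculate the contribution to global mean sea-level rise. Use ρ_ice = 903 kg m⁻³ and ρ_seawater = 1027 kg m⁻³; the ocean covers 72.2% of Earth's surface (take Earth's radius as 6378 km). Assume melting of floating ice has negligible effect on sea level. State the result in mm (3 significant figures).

The Tesane sea-ice cover is floating and already displaces its own weight of water, so its melt adds essentially nothing to sea level.
Korane: 196 km³ × (903/1027) = 172.3 km³ of water.
Total added water ≈ 1.723×10^11 m³ over 3.69×10^14 m² → Δh = 4.67×10^-4 m = 0.467 mm.

≈ 0.467 mm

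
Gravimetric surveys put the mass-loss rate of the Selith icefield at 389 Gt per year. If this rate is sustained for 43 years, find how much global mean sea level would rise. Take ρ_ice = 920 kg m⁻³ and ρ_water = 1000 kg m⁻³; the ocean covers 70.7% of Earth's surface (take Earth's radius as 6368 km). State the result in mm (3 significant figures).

≈ 46.4 mm

Total mass lost = 389 Gt/yr × 43 yr = 1.673×10^4 Gt = 1.673×10^16 kg.
ρ_w = 1000 kg m⁻³, so water volume = 1.673×10^16 / 1000 = 1.673×10^13 m³.
Δh = 1.673×10^13 / 3.60×10^14 = 0.0464 m = 46.4 mm.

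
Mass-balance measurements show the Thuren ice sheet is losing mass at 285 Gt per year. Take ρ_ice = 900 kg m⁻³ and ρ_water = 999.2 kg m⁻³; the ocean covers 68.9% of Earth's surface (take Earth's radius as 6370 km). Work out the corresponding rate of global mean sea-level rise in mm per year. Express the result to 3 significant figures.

≈ 0.812 mm/yr

ρ_w = 999.2 kg m⁻³. Annual water volume added = 285 Gt / ρ_w = 2.850×10^14 kg / 999.2 kg m⁻³ = 2.852×10^11 m³.
Δh per year = 2.852×10^11 / 3.51×10^14 = 8.12×10^-4 m = 0.812 mm.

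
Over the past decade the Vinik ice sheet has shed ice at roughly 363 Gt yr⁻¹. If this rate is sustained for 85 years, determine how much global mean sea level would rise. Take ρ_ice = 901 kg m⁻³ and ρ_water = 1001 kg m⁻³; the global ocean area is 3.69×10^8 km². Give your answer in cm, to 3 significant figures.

Total mass lost = 363 Gt/yr × 85 yr = 3.086×10^4 Gt = 3.086×10^16 kg.
ρ_w = 1001 kg m⁻³, so water volume = 3.086×10^16 / 1001 = 3.082×10^13 m³.
Δh = 3.082×10^13 / 3.69×10^14 = 0.0835 m = 8.35 cm.

≈ 8.35 cm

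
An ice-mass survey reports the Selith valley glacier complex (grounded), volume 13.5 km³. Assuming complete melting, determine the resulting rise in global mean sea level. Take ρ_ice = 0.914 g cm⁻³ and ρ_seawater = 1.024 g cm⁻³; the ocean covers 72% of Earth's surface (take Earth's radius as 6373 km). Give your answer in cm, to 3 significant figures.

≈ 3.28×10^-3 cm

Selith: 13.5 km³ × (914/1024) = 12.05 km³ of water.
Spread over 3.67×10^14 m² of ocean, Δh = 1.205×10^10 / 3.67×10^14 = 3.28×10^-5 m = 3.28×10^-3 cm.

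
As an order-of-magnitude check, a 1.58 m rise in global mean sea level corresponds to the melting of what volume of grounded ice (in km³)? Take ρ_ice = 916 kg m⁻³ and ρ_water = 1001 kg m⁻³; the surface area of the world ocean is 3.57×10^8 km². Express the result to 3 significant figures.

≈ 6.16×10^5 km³

Required water volume = Δh × A = 1.58 m × 3.57×10^14 m² = 5.641×10^14 m³ = 5.641×10^5 km³.
Ice volume = water volume × ρ_w/ρ_ice = 5.641×10^5 × 1001/916 = 6.16×10^5 km³.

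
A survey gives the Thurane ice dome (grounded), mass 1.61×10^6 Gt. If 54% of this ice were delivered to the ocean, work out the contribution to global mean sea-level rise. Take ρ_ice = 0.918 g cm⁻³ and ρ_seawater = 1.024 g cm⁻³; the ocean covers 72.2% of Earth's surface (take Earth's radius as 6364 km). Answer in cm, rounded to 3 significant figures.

≈ 231 cm

Thurane: 0.54 × 1.61×10^6 Gt = 8.694×10^17 kg; dividing by ρ_w = 1.024 g cm⁻³ = 1024 kg m⁻³ gives 8.490×10^14 m³ of water.
Spread over 3.67×10^14 m² of ocean, Δh = 8.490×10^14 / 3.67×10^14 = 2.31 m = 231 cm.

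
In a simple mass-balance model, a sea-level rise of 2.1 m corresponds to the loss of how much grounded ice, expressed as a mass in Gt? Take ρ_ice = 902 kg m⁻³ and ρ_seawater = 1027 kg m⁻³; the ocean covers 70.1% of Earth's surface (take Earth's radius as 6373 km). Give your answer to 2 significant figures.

≈ 7.7×10^5 Gt

Required water volume = Δh × A = 2.1 m × 3.58×10^14 m² = 7.513×10^14 m³.
ρ_w = 1027 kg m⁻³, so the mass of water = 7.513×10^14 m³ × 1027 kg m⁻³ = 7.716×10^17 kg = 7.7×10^5 Gt (and the same mass of ice, by conservation).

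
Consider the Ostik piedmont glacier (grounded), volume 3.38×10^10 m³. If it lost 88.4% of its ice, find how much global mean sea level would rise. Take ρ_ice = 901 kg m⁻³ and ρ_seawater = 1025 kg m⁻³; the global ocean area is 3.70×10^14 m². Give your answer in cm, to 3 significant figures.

≈ 7.10×10^-3 cm

Ostik: 0.884 × 3.38×10^10 m³ × (901/1025) = 2.626×10^10 m³ of water.
Spread over 3.70×10^14 m² of ocean, Δh = 2.626×10^10 / 3.70×10^14 = 7.10×10^-5 m = 7.10×10^-3 cm.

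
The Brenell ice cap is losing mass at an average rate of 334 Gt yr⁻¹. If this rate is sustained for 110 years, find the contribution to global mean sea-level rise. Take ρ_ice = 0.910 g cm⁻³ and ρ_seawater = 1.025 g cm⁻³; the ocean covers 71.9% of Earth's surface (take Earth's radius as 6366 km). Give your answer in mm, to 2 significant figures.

Total mass lost = 334 Gt/yr × 110 yr = 3.674×10^4 Gt = 3.674×10^16 kg.
ρ_w = 1.025 g cm⁻³ = 1025 kg m⁻³, so water volume = 3.674×10^16 / 1025 = 3.584×10^13 m³.
Δh = 3.584×10^13 / 3.66×10^14 = 0.0979 m = 98 mm.

≈ 98 mm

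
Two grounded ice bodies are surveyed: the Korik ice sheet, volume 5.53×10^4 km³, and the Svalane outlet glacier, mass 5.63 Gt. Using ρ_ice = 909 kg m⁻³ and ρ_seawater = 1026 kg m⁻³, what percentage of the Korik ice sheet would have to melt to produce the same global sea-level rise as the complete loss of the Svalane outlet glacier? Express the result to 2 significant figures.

Equal sea-level rise means equal mass of meltwater, i.e. equal mass of ice lost.
Ice mass of Svalane: 5.630×10^12 kg; ice mass of Korik: 5.027×10^16 kg.
Fraction required = 5.630×10^12 / 5.027×10^16 = 1.12×10^-4 → 0.011 %.

≈ 0.011 %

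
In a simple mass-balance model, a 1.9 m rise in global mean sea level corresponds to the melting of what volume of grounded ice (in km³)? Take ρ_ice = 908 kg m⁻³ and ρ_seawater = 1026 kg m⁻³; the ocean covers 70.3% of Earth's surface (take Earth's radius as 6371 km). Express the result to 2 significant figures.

≈ 7.7×10^5 km³

Required water volume = Δh × A = 1.9 m × 3.59×10^14 m² = 6.813×10^14 m³ = 6.813×10^5 km³.
Ice volume = water volume × ρ_w/ρ_ice = 6.813×10^5 × 1026/908 = 7.7×10^5 km³.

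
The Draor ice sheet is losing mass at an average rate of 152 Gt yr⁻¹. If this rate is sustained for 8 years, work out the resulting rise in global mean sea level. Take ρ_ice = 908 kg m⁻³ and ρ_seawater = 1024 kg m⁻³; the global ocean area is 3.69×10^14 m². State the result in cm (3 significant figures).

Total mass lost = 152 Gt/yr × 8 yr = 1216 Gt = 1.216×10^15 kg.
ρ_w = 1024 kg m⁻³, so water volume = 1.216×10^15 / 1024 = 1.188×10^12 m³.
Δh = 1.188×10^12 / 3.69×10^14 = 3.22×10^-3 m = 0.322 cm.

≈ 0.322 cm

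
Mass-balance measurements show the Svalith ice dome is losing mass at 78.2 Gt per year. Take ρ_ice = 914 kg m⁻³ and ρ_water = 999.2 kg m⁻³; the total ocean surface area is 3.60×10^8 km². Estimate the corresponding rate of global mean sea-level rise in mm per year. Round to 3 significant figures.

≈ 0.217 mm/yr

ρ_w = 999.2 kg m⁻³. Annual water volume added = 78.2 Gt / ρ_w = 7.820×10^13 kg / 999.2 kg m⁻³ = 7.826×10^10 m³.
Δh per year = 7.826×10^10 / 3.60×10^14 = 2.17×10^-4 m = 0.217 mm.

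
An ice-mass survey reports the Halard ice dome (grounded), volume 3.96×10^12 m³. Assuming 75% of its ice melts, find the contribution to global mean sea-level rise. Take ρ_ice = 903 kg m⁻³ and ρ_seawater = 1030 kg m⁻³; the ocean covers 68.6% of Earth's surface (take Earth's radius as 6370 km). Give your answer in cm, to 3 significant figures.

≈ 0.744 cm

Halard: 0.75 × 3.96×10^12 m³ × (903/1030) = 2.604×10^12 m³ of water.
Spread over 3.50×10^14 m² of ocean, Δh = 2.604×10^12 / 3.50×10^14 = 7.44×10^-3 m = 0.744 cm.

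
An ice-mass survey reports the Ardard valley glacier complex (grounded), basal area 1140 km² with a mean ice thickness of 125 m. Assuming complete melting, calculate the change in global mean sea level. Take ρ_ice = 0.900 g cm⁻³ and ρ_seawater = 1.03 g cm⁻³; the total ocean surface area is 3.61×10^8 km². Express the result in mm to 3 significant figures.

Ardard: ice volume = 1140 km² × 125 m = 142.5 km³; 142.5 × (900/1030) = 124.5 km³ of water.
Spread over 3.61×10^14 m² of ocean, Δh = 1.245×10^11 / 3.61×10^14 = 3.45×10^-4 m = 0.345 mm.

≈ 0.345 mm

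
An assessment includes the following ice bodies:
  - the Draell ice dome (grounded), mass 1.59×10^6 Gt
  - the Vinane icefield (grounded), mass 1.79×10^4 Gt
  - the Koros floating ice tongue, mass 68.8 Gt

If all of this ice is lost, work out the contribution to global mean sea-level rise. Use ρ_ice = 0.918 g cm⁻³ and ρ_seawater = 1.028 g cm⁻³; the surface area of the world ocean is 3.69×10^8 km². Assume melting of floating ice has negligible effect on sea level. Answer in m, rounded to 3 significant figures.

≈ 4.24 m

Draell: 1.59×10^6 Gt = 1.590×10^18 kg; dividing by ρ_w = 1.028 g cm⁻³ = 1028 kg m⁻³ gives 1.547×10^15 m³ of water.
Vinane: 1.79×10^4 Gt = 1.790×10^16 kg; dividing by ρ_w = 1028 kg m⁻³ gives 1.741×10^13 m³ of water.
The Koros floating ice tongue is floating and already displaces its own weight of water, so its melt adds essentially nothing to sea level.
Total added water ≈ 1.564×10^15 m³ over 3.69×10^14 m² → Δh = 4.24 m.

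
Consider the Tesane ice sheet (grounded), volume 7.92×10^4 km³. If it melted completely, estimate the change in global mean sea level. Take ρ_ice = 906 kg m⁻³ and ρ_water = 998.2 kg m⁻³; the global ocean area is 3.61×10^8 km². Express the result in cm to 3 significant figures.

≈ 19.9 cm

Tesane: 7.92×10^4 km³ × (906/998.2) = 7.188×10^4 km³ of water.
Spread over 3.61×10^14 m² of ocean, Δh = 7.188×10^13 / 3.61×10^14 = 0.199 m = 19.9 cm.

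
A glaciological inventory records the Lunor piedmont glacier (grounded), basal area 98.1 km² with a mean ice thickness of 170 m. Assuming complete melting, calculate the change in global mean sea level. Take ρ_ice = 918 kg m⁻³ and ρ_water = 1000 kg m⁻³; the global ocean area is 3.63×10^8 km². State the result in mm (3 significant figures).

≈ 0.0422 mm

Lunor: ice volume = 98.1 km² × 170 m = 16.68 km³; 16.68 × (918/1000) = 15.31 km³ of water.
Spread over 3.63×10^14 m² of ocean, Δh = 1.531×10^10 / 3.63×10^14 = 4.22×10^-5 m = 0.0422 mm.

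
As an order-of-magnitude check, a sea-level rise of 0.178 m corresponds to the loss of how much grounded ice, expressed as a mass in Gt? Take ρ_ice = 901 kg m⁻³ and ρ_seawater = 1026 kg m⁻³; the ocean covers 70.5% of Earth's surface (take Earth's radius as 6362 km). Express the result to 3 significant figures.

Required water volume = Δh × A = 0.178 m × 3.59×10^14 m² = 6.383×10^13 m³.
ρ_w = 1026 kg m⁻³, so the mass of water = 6.383×10^13 m³ × 1026 kg m⁻³ = 6.549×10^16 kg = 6.55×10^4 Gt (and the same mass of ice, by conservation).

≈ 6.55×10^4 Gt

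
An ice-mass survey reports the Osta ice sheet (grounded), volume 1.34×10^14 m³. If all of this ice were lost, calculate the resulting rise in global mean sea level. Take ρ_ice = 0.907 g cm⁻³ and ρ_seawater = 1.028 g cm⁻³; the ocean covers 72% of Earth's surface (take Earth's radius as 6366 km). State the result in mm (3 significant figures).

≈ 322 mm

Osta: 1.34×10^14 m³ × (907/1028) = 1.182×10^14 m³ of water.
Spread over 3.67×10^14 m² of ocean, Δh = 1.182×10^14 / 3.67×10^14 = 0.322 m = 322 mm.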